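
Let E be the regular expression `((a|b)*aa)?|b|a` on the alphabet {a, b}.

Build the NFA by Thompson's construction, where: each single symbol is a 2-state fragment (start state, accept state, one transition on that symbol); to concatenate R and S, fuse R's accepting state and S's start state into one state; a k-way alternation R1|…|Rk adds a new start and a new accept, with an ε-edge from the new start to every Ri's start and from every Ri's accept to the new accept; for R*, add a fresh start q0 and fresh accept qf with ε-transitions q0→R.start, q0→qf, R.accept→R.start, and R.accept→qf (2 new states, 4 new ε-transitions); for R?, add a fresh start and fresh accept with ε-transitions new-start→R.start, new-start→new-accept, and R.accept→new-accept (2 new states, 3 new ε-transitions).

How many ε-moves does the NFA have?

Bottom-up over the parse tree:
Each of the 6 symbol leaves contributes 0 ε-transitions.
  a|b — 4 ε-transitions
  (a|b)* — 8 ε-transitions
  (a|b)*aa — 8 ε-transitions
  ((a|b)*aa)? — 11 ε-transitions
  ((a|b)*aa)?|b|a — 17 ε-transitions

17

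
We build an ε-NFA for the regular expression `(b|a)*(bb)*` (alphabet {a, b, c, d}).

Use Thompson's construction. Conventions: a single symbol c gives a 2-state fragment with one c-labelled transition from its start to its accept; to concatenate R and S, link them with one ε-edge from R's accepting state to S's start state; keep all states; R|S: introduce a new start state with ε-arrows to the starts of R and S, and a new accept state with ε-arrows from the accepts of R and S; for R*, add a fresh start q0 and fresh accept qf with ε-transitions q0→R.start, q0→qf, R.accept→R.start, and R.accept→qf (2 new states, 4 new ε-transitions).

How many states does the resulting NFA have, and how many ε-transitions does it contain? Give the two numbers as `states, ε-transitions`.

14, 14

Building bottom-up:
Each of the 4 symbol leaves contributes 2 states and 0 ε-transitions.
  b|a : 6 states, 4 ε-transitions
  (b|a)* : 8 states, 8 ε-transitions
  bb : 4 states, 1 ε-transition
  (bb)* : 6 states, 5 ε-transitions
  (b|a)*(bb)* : 14 states, 14 ε-transitions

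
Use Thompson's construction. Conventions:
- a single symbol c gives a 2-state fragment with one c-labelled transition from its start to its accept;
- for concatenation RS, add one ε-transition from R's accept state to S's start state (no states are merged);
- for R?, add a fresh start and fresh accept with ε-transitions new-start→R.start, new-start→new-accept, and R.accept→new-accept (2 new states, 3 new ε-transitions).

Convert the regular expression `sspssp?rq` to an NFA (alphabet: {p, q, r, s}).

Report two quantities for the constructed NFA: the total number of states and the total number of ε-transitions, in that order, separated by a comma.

18, 10

Bottom-up over the parse tree:
Each of the 8 symbol leaves contributes 2 states and 0 ε-transitions.
  p? : 4 states, 3 ε-transitions
  sspssp?rq : 18 states, 10 ε-transitions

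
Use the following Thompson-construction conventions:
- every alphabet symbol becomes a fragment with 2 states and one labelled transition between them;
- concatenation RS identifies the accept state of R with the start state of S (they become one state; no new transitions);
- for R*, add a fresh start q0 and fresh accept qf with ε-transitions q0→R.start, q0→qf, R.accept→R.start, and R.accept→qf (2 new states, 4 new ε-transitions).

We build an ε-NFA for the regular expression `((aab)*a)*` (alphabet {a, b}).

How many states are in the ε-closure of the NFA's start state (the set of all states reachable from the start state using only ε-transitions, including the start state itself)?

Work bottom-up. For each fragment F, track |ε-closure(F.start)| and whether F's accept lies in that closure (i.e. whether F accepts ε). A single-symbol fragment has closure size 1 and does not accept ε.
  aab : |closure| equals the left operand's closure size = 1 (its accept is not ε-reachable, so the closure stops there)
  (aab)* : the star's fresh start ε-reaches both the body's start and the fresh accept: |closure| = 2 + 1 = 3
  (aab)*a : the left operand accepts ε, so the closure extends into the next operand (the shared merged state is already counted); |closure| = 3 + (1−1) = 3
  ((aab)*a)* : new start has ε-edges to the inner start and to the new accept, so |closure| = 2 + 3 = 5

5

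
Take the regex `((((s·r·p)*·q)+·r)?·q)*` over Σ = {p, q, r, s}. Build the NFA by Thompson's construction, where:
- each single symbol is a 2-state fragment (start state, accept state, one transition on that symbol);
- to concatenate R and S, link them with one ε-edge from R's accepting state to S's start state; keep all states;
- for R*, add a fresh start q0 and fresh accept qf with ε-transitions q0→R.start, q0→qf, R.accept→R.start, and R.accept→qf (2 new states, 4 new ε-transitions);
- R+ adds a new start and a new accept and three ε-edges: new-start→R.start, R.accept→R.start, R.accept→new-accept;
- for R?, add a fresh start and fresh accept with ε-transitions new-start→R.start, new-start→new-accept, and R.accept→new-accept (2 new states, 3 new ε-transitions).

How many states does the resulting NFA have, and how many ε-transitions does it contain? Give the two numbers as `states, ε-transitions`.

20, 19

Bottom-up over the parse tree:
Each of the 6 symbol leaves contributes 2 states and 0 ε-transitions.
  s·r·p → 6 states, 2 ε-transitions
  (s·r·p)* → 8 states, 6 ε-transitions
  (s·r·p)*·q → 10 states, 7 ε-transitions
  ((s·r·p)*·q)+ → 12 states, 10 ε-transitions
  ((s·r·p)*·q)+·r → 14 states, 11 ε-transitions
  (((s·r·p)*·q)+·r)? → 16 states, 14 ε-transitions
  (((s·r·p)*·q)+·r)?·q → 18 states, 15 ε-transitions
  ((((s·r·p)*·q)+·r)?·q)* → 20 states, 19 ε-transitions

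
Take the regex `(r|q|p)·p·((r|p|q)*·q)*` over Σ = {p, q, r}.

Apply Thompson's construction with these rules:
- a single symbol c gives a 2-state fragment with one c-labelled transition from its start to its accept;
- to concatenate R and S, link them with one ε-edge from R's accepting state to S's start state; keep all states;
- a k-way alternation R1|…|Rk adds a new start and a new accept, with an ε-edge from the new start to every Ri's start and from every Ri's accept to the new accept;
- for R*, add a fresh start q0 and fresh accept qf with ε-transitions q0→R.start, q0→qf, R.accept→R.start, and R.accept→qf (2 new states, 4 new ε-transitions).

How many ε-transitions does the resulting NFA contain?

23

Per subexpression:
Each of the 8 symbol leaves contributes 0 ε-transitions.
  r|q|p : 6 ε-transitions
  r|p|q : 6 ε-transitions
  (r|p|q)* : 10 ε-transitions
  (r|p|q)*·q : 11 ε-transitions
  ((r|p|q)*·q)* : 15 ε-transitions
  (r|q|p)·p·((r|p|q)*·q)* : 23 ε-transitions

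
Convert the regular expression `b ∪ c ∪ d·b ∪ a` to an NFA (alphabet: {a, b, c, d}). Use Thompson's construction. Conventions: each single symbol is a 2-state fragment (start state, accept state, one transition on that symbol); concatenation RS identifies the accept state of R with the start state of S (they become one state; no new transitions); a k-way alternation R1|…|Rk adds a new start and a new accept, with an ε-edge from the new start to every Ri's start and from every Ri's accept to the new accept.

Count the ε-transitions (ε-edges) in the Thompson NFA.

Recursing over subexpressions:
Each of the 5 symbol leaves contributes 0 ε-transitions.
  d·b → 0 ε-transitions
  b ∪ c ∪ d·b ∪ a → 8 ε-transitions

8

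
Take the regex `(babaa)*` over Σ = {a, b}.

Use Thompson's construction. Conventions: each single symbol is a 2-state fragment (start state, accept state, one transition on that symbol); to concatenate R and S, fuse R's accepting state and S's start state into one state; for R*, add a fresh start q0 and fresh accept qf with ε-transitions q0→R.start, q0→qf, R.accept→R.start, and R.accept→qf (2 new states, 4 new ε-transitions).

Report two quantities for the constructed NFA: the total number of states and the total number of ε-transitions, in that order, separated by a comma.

8, 4

Recursing over subexpressions:
Each of the 5 symbol leaves contributes 2 states and 0 ε-transitions.
  babaa : 6 states, 0 ε-transitions
  (babaa)* : 8 states, 4 ε-transitions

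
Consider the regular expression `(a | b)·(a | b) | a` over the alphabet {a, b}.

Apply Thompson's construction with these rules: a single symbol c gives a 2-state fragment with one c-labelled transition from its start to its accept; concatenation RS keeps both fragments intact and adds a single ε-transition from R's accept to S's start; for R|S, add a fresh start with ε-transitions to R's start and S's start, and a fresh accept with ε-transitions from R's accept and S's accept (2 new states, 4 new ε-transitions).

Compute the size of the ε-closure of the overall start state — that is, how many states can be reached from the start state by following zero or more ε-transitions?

5

Compute the ε-closure size of each fragment's start state recursively; a symbol fragment's start has no outgoing ε-edge, so its closure is just itself (size 1).
  a | b — new start ε-reaches every alternative's start; none of them accept ε, so the new accept is not reached: |closure| = 1 + 1 + 1 = 3
  a | b — new start ε-reaches every alternative's start; none of them accept ε, so the new accept is not reached: |closure| = 1 + 1 + 1 = 3
  (a | b)·(a | b) — same as the first factor's closure: |closure| = 3
  (a | b)·(a | b) | a — new start ε-reaches every alternative's start; none of them accept ε, so the new accept is not reached: |closure| = 1 + 3 + 1 = 5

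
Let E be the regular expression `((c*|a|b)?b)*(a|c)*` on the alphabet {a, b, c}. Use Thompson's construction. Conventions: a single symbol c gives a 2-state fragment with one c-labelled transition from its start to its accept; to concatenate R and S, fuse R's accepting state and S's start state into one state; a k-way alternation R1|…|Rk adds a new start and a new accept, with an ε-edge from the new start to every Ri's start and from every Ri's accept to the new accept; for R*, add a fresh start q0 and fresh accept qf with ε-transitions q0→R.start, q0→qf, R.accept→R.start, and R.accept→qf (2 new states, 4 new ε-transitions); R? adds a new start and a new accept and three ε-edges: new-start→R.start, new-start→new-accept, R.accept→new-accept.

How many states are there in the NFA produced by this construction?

22

Building bottom-up:
Each of the 6 symbol leaves contributes a 2-state fragment.
  c* → 4 states
  c*|a|b → 10 states
  (c*|a|b)? → 12 states
  (c*|a|b)?b → 13 states
  ((c*|a|b)?b)* → 15 states
  a|c → 6 states
  (a|c)* → 8 states
  ((c*|a|b)?b)*(a|c)* → 22 states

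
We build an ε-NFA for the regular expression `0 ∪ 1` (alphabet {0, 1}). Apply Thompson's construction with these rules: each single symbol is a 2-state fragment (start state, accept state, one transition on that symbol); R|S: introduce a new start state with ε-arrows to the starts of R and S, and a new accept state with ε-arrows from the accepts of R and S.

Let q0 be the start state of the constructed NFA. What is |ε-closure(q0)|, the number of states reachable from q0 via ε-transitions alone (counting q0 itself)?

Work bottom-up. For each fragment F, track |ε-closure(F.start)| and whether F's accept lies in that closure (i.e. whether F accepts ε). A single-symbol fragment has closure size 1 and does not accept ε.
  0 ∪ 1 — |ε-closure| = 1 + 1 + 1 = 3 (the new accept is not ε-reachable since no branch accepts ε)

3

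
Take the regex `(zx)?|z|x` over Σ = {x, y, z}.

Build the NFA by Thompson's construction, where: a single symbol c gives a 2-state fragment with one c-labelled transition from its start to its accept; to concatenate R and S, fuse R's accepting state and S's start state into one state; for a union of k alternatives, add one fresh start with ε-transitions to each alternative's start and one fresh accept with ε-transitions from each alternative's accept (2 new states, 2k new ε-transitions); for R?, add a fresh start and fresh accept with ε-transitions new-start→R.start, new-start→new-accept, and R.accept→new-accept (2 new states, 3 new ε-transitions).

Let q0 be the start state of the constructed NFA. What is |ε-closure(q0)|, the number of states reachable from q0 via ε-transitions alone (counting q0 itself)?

7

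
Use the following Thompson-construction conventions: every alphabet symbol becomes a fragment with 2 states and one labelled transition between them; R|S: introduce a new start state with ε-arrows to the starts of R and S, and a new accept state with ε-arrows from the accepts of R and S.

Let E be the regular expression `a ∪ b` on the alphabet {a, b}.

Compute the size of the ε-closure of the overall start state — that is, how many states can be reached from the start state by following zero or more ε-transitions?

Let C(F) = |ε-closure(F.start)| within fragment F, and note whether F accepts ε. Symbol fragments have C = 1 and do not accept ε. Then:
  a ∪ b — |closure| = 1 + 1 + 1 = 3 (the new accept is not ε-reachable since no branch accepts ε)

3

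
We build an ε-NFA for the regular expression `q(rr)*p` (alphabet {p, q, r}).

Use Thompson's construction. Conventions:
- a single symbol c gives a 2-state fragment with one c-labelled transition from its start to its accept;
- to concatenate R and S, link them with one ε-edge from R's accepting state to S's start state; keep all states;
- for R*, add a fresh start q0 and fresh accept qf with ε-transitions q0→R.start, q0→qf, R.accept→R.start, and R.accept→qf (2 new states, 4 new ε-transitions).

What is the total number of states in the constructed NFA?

Bottom-up over the parse tree:
Each of the 4 symbol leaves contributes a 2-state fragment.
  rr → 4 states
  (rr)* → 6 states
  q(rr)*p → 10 states

10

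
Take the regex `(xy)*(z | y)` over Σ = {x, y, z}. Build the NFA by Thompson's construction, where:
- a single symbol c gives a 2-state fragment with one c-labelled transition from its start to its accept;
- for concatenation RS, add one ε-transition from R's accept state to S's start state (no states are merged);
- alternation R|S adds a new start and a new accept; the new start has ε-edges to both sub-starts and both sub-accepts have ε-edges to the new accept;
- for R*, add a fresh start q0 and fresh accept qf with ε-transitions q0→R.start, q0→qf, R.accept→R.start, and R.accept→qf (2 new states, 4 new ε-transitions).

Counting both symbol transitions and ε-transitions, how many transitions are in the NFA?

14

By structural recursion:
Each of the 4 symbol leaves contributes 1 transition (1 symbol, 0 ε).
  xy : 3 transitions (2 symbol, 1 ε)
  (xy)* : 7 transitions (2 symbol, 5 ε)
  z | y : 6 transitions (2 symbol, 4 ε)
  (xy)*(z | y) : 14 transitions (4 symbol, 10 ε)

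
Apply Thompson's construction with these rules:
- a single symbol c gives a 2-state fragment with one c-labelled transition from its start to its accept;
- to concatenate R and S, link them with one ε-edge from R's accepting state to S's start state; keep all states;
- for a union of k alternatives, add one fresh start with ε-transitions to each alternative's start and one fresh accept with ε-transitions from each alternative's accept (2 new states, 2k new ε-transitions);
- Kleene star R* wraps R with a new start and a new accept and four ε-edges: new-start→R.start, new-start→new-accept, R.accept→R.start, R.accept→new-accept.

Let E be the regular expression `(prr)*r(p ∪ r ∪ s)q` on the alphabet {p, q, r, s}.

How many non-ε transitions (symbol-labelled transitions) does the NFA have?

Recursing over subexpressions:
Each of the 8 symbol leaves contributes exactly 1 symbol transition.
  prr : 3 symbol transitions
  (prr)* : 3 symbol transitions
  p ∪ r ∪ s : 3 symbol transitions
  (prr)*r(p ∪ r ∪ s)q : 8 symbol transitions

8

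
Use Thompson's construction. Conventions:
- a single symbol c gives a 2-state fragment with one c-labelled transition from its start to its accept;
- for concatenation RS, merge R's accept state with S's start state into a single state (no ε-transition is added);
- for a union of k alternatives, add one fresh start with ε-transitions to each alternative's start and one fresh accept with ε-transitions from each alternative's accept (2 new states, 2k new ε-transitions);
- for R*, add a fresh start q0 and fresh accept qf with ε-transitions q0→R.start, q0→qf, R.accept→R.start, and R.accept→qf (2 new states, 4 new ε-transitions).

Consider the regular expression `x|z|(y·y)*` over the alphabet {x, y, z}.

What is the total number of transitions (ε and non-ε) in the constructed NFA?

By structural recursion:
Each of the 4 symbol leaves contributes 1 transition (1 symbol, 0 ε).
  y·y → 2 transitions (2 symbol, 0 ε)
  (y·y)* → 6 transitions (2 symbol, 4 ε)
  x|z|(y·y)* → 14 transitions (4 symbol, 10 ε)

14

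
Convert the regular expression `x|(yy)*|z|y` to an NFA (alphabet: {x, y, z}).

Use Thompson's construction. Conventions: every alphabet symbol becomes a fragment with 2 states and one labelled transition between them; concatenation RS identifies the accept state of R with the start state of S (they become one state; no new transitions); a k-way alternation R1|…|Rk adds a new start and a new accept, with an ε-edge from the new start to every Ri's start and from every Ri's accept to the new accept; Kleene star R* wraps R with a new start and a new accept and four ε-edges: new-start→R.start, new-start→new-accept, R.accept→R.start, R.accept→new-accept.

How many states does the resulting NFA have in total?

Bottom-up over the parse tree:
Each of the 5 symbol leaves contributes a 2-state fragment.
  yy = 3 states
  (yy)* = 5 states
  x|(yy)*|z|y = 13 states

13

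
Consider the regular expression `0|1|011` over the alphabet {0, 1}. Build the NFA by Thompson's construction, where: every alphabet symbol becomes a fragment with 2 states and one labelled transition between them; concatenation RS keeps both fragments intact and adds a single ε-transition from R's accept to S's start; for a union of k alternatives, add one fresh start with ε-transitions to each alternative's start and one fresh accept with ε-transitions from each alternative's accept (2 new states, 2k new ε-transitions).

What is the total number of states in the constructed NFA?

12

Recursing over subexpressions:
Each of the 5 symbol leaves contributes a 2-state fragment.
  011 : 6 states
  0|1|011 : 12 states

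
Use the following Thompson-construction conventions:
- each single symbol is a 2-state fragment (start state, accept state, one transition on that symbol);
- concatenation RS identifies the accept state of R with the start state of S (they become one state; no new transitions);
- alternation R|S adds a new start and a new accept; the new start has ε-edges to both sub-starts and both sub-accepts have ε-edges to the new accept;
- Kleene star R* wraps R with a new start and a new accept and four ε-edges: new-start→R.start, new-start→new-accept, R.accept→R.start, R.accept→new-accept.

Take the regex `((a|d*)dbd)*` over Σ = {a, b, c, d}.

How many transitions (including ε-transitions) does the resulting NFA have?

Per subexpression:
Each of the 5 symbol leaves contributes 1 transition (1 symbol, 0 ε).
  d* — 5 transitions (1 symbol, 4 ε)
  a|d* — 10 transitions (2 symbol, 8 ε)
  (a|d*)dbd — 13 transitions (5 symbol, 8 ε)
  ((a|d*)dbd)* — 17 transitions (5 symbol, 12 ε)

17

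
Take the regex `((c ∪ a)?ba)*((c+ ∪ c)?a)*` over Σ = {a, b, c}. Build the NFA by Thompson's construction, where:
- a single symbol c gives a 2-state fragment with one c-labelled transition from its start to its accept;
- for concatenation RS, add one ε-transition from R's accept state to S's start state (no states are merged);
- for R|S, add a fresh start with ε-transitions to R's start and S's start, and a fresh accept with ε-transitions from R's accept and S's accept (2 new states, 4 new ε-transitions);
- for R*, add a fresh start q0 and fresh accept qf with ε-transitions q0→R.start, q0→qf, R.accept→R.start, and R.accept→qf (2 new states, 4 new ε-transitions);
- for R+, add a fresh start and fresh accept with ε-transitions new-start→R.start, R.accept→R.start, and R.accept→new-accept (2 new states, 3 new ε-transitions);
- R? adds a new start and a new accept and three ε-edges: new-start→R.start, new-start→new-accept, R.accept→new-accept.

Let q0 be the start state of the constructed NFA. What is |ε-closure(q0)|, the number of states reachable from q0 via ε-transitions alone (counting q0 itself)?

17

Work bottom-up. For each fragment F, track |ε-closure(F.start)| and whether F's accept lies in that closure (i.e. whether F accepts ε). A single-symbol fragment has closure size 1 and does not accept ε.
  c ∪ a : new start ε-reaches every alternative's start; none of them accept ε, so the new accept is not reached: |closure| = 1 + 1 + 1 = 3
  (c ∪ a)? : new start has ε-edges to the inner start and to the new accept, so |closure| = 2 + 3 = 5
  (c ∪ a)?ba : |closure| = 5 + 1 = 6 (closure spills across the concat boundary because the left factor accepts ε)
  ((c ∪ a)?ba)* : |closure| = 1 (new start) + 6 (body) + 1 (new accept) = 8
  c+ : new start ε-reaches only the body's start; the new accept needs a symbol first: |closure| = 1 + 1 = 2
  c+ ∪ c : new start ε-reaches every alternative's start; none of them accept ε, so the new accept is not reached: |closure| = 1 + 2 + 1 = 4
  (c+ ∪ c)? : new start has ε-edges to the inner start and to the new accept, so |closure| = 2 + 4 = 6
  (c+ ∪ c)?a : |closure| = 6 + 1 = 7 (closure spills across the concat boundary because the left factor accepts ε)
  ((c+ ∪ c)?a)* : |closure| = 1 (new start) + 7 (body) + 1 (new accept) = 9
  ((c ∪ a)?ba)*((c+ ∪ c)?a)* : |closure| = 8 + 9 = 17 (closure spills across the concat boundary because the left factor accepts ε)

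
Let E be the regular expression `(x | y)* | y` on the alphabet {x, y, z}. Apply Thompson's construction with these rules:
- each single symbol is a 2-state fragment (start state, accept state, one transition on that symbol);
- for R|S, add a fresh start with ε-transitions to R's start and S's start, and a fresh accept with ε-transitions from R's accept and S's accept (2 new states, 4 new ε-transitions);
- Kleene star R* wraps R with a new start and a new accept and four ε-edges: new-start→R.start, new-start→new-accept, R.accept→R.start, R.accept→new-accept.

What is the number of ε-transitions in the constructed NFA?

12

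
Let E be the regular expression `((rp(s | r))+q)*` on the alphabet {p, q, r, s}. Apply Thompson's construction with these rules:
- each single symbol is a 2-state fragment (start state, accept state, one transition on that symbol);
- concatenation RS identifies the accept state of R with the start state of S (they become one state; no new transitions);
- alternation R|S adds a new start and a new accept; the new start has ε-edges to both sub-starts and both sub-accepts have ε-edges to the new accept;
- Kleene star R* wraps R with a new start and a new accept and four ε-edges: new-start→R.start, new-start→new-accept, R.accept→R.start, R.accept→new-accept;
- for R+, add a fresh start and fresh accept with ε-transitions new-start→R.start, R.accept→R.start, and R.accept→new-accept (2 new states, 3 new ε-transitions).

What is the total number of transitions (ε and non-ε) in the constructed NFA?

Bottom-up over the parse tree:
Each of the 5 symbol leaves contributes 1 transition (1 symbol, 0 ε).
  s | r — 6 transitions (2 symbol, 4 ε)
  rp(s | r) — 8 transitions (4 symbol, 4 ε)
  (rp(s | r))+ — 11 transitions (4 symbol, 7 ε)
  (rp(s | r))+q — 12 transitions (5 symbol, 7 ε)
  ((rp(s | r))+q)* — 16 transitions (5 symbol, 11 ε)

16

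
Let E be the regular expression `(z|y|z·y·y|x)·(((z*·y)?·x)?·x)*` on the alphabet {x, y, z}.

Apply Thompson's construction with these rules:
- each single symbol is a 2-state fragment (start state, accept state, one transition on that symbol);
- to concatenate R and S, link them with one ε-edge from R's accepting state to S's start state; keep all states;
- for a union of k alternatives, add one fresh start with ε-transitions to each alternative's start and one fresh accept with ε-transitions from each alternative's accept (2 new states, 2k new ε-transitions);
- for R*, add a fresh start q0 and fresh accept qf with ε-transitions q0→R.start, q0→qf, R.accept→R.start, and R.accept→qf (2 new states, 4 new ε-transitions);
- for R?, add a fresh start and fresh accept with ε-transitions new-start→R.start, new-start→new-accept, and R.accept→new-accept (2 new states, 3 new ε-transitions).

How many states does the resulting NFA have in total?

Per subexpression:
Each of the 10 symbol leaves contributes a 2-state fragment.
  z·y·y → 6 states
  z|y|z·y·y|x → 14 states
  z* → 4 states
  z*·y → 6 states
  (z*·y)? → 8 states
  (z*·y)?·x → 10 states
  ((z*·y)?·x)? → 12 states
  ((z*·y)?·x)?·x → 14 states
  (((z*·y)?·x)?·x)* → 16 states
  (z|y|z·y·y|x)·(((z*·y)?·x)?·x)* → 30 states

30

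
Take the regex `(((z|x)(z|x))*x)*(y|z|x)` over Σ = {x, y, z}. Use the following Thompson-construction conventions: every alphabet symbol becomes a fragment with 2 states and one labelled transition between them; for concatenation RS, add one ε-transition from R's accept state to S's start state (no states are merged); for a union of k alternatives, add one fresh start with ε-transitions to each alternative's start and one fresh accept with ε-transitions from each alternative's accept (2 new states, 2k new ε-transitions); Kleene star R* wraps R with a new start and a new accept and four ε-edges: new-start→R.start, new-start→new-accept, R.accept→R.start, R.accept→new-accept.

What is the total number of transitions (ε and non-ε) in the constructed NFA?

33

By structural recursion:
Each of the 8 symbol leaves contributes 1 transition (1 symbol, 0 ε).
  z|x = 6 transitions (2 symbol, 4 ε)
  z|x = 6 transitions (2 symbol, 4 ε)
  (z|x)(z|x) = 13 transitions (4 symbol, 9 ε)
  ((z|x)(z|x))* = 17 transitions (4 symbol, 13 ε)
  ((z|x)(z|x))*x = 19 transitions (5 symbol, 14 ε)
  (((z|x)(z|x))*x)* = 23 transitions (5 symbol, 18 ε)
  y|z|x = 9 transitions (3 symbol, 6 ε)
  (((z|x)(z|x))*x)*(y|z|x) = 33 transitions (8 symbol, 25 ε)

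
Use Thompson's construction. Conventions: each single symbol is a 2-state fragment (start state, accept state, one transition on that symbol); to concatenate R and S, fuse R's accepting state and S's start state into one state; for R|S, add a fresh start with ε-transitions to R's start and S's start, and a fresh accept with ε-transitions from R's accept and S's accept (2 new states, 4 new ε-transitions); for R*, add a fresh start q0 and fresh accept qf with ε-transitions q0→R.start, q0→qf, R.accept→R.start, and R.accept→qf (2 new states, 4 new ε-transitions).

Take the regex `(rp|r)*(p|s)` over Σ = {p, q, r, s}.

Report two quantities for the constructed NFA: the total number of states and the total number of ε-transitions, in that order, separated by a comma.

14, 12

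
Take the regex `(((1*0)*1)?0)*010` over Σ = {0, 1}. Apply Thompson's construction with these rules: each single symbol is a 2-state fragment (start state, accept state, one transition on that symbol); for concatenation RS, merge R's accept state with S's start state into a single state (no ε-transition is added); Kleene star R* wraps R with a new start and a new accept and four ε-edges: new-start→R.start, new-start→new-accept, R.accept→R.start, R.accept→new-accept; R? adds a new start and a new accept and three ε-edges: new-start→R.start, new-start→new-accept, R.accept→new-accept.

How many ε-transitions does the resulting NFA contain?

Recursing over subexpressions:
Each of the 7 symbol leaves contributes 0 ε-transitions.
  1* : 4 ε-transitions
  1*0 : 4 ε-transitions
  (1*0)* : 8 ε-transitions
  (1*0)*1 : 8 ε-transitions
  ((1*0)*1)? : 11 ε-transitions
  ((1*0)*1)?0 : 11 ε-transitions
  (((1*0)*1)?0)* : 15 ε-transitions
  (((1*0)*1)?0)*010 : 15 ε-transitions

15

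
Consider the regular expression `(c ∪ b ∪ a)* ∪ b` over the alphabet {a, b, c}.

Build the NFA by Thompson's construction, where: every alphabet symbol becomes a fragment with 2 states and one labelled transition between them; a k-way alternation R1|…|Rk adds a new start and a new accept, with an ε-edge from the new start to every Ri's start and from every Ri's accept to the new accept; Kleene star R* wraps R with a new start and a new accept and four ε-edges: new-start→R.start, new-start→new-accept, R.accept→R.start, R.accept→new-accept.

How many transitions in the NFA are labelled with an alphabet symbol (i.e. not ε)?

4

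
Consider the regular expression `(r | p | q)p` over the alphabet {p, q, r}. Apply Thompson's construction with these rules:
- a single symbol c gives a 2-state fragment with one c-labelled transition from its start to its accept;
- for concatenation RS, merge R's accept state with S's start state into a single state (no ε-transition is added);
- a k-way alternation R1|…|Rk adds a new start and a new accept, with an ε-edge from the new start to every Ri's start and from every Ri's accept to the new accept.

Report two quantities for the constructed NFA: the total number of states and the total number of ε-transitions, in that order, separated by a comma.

Recursing over subexpressions:
Each of the 4 symbol leaves contributes 2 states and 0 ε-transitions.
  r | p | q → 8 states, 6 ε-transitions
  (r | p | q)p → 9 states, 6 ε-transitions

9, 6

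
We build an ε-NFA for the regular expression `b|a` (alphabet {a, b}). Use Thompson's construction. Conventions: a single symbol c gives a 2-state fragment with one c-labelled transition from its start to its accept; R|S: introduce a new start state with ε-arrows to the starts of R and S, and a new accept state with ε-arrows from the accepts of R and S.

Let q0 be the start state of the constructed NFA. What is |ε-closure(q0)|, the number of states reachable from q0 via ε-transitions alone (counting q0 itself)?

Let C(F) = |ε-closure(F.start)| within fragment F, and note whether F accepts ε. Symbol fragments have C = 1 and do not accept ε. Then:
  b|a → |closure| = 1 + 1 + 1 = 3 (the new accept is not ε-reachable since no branch accepts ε)

3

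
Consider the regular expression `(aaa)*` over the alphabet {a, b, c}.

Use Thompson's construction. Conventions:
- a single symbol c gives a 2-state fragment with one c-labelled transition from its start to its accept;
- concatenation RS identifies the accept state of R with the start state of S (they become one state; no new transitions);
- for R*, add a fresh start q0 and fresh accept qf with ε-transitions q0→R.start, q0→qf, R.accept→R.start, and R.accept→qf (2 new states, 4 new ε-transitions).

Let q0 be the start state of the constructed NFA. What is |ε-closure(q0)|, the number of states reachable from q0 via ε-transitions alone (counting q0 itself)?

Work bottom-up. For each fragment F, track |ε-closure(F.start)| and whether F's accept lies in that closure (i.e. whether F accepts ε). A single-symbol fragment has closure size 1 and does not accept ε.
  aaa → |ε-closure| equals the left operand's closure size = 1 (its accept is not ε-reachable, so the closure stops there)
  (aaa)* → |ε-closure| = 1 (new start) + 1 (body) + 1 (new accept) = 3

3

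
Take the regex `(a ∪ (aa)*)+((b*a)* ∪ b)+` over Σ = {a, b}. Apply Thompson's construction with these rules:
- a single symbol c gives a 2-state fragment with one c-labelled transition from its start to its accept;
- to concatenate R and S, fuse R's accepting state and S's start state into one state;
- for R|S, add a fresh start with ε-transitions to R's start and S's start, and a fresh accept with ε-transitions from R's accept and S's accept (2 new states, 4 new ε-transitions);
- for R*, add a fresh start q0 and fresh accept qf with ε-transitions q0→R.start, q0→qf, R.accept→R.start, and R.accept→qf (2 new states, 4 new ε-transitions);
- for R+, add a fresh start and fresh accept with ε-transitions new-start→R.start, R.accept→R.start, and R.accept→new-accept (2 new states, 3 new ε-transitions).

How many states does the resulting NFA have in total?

23

Per subexpression:
Each of the 6 symbol leaves contributes a 2-state fragment.
  aa — 3 states
  (aa)* — 5 states
  a ∪ (aa)* — 9 states
  (a ∪ (aa)*)+ — 11 states
  b* — 4 states
  b*a — 5 states
  (b*a)* — 7 states
  (b*a)* ∪ b — 11 states
  ((b*a)* ∪ b)+ — 13 states
  (a ∪ (aa)*)+((b*a)* ∪ b)+ — 23 states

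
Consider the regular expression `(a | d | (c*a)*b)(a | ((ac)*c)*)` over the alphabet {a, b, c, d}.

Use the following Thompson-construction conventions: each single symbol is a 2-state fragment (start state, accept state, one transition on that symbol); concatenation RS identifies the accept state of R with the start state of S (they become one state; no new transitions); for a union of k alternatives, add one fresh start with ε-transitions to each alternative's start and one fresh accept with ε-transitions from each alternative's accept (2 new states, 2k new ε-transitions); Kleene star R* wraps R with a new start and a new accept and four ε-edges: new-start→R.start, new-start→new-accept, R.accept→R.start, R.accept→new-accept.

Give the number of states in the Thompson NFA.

25

By structural recursion:
Each of the 9 symbol leaves contributes a 2-state fragment.
  c* — 4 states
  c*a — 5 states
  (c*a)* — 7 states
  (c*a)*b — 8 states
  a | d | (c*a)*b — 14 states
  ac — 3 states
  (ac)* — 5 states
  (ac)*c — 6 states
  ((ac)*c)* — 8 states
  a | ((ac)*c)* — 12 states
  (a | d | (c*a)*b)(a | ((ac)*c)*) — 25 states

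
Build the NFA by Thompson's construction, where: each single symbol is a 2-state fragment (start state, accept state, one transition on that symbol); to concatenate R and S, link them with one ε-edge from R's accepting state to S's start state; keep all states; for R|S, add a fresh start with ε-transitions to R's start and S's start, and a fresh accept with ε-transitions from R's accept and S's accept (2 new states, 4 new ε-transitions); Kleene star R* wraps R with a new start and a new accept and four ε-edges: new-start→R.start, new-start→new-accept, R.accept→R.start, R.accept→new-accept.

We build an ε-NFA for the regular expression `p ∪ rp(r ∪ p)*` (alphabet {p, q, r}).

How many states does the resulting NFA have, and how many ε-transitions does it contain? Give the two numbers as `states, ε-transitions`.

Building bottom-up:
Each of the 5 symbol leaves contributes 2 states and 0 ε-transitions.
  r ∪ p — 6 states, 4 ε-transitions
  (r ∪ p)* — 8 states, 8 ε-transitions
  rp(r ∪ p)* — 12 states, 10 ε-transitions
  p ∪ rp(r ∪ p)* — 16 states, 14 ε-transitions

16, 14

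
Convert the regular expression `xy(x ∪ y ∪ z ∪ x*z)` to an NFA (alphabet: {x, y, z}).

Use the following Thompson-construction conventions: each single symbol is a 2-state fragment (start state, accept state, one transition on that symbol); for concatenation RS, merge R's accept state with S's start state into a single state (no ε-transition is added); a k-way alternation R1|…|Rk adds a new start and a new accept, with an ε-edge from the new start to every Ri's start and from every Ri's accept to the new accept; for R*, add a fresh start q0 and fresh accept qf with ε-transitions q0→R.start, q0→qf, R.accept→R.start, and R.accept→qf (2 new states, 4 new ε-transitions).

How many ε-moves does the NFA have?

Building bottom-up:
Each of the 7 symbol leaves contributes 0 ε-transitions.
  x* → 4 ε-transitions
  x*z → 4 ε-transitions
  x ∪ y ∪ z ∪ x*z → 12 ε-transitions
  xy(x ∪ y ∪ z ∪ x*z) → 12 ε-transitions

12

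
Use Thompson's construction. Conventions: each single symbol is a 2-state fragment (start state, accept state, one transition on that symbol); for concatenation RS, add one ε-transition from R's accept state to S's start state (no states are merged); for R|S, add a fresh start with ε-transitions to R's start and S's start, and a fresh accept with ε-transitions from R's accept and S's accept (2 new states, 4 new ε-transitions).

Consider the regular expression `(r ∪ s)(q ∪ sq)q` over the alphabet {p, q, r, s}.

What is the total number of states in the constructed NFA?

Per subexpression:
Each of the 6 symbol leaves contributes a 2-state fragment.
  r ∪ s — 6 states
  sq — 4 states
  q ∪ sq — 8 states
  (r ∪ s)(q ∪ sq)q — 16 states

16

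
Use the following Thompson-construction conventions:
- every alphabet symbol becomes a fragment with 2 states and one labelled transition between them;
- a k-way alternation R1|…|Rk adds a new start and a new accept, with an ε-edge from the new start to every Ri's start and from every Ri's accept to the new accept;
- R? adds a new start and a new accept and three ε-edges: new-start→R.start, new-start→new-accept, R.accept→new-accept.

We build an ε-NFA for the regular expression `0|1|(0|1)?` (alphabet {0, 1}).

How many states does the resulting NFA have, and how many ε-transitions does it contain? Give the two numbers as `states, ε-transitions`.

14, 13

By structural recursion:
Each of the 4 symbol leaves contributes 2 states and 0 ε-transitions.
  0|1 — 6 states, 4 ε-transitions
  (0|1)? — 8 states, 7 ε-transitions
  0|1|(0|1)? — 14 states, 13 ε-transitions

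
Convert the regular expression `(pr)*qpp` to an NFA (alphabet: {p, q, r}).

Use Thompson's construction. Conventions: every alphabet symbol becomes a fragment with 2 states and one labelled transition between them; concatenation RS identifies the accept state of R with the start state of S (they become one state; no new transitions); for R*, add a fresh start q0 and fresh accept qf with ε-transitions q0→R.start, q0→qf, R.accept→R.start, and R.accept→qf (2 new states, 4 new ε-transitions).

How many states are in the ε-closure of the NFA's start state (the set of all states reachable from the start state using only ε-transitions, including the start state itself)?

3

Let C(F) = |ε-closure(F.start)| within fragment F, and note whether F accepts ε. Symbol fragments have C = 1 and do not accept ε. Then:
  pr — same as the first factor's closure: |ε-closure| = 1
  (pr)* — the star's fresh start ε-reaches both the body's start and the fresh accept: |ε-closure| = 2 + 1 = 3
  (pr)*qpp — the left operand accepts ε, so the closure extends into the next operand (the shared merged state is already counted); |ε-closure| = 3 + (1−1) = 3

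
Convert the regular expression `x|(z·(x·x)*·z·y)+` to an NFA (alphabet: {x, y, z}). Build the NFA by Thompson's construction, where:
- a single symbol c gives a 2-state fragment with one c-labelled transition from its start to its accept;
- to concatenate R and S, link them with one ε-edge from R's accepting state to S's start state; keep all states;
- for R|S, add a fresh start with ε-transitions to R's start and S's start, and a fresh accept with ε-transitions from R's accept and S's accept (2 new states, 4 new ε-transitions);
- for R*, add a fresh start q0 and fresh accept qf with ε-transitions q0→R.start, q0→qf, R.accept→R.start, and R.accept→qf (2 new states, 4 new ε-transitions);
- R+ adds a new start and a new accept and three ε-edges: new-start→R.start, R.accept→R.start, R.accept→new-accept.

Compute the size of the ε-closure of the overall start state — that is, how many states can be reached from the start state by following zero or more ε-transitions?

Work bottom-up. For each fragment F, track |ε-closure(F.start)| and whether F's accept lies in that closure (i.e. whether F accepts ε). A single-symbol fragment has closure size 1 and does not accept ε.
  x·x — same as the first factor's closure: C = 1
  (x·x)* — C = 1 (new start) + 1 (body) + 1 (new accept) = 3
  z·(x·x)*·z·y — C equals the left operand's closure size = 1 (its accept is not ε-reachable, so the closure stops there)
  (z·(x·x)*·z·y)+ — C = 1 + 1 = 2 (the body doesn't accept ε, so the new accept is not reached)
  x|(z·(x·x)*·z·y)+ — C = 1 + 1 + 2 = 4 (the new accept is not ε-reachable since no branch accepts ε)

4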